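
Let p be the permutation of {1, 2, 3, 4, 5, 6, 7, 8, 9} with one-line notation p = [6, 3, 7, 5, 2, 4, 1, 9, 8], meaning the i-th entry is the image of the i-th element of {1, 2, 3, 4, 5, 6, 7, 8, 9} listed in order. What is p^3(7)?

4

Tracing 7 → 1 → … returns to 7 after 7 steps, so 7 lies in a 7-cycle (1, 6, 4, 5, 2, 3, 7).
Stepping 3 places around the cycle: 7 → 1 → 6 → 4.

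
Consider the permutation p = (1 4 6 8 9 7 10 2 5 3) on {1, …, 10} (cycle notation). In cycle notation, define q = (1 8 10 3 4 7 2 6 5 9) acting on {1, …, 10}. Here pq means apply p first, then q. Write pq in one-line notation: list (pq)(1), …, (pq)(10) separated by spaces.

(pq)(x) = q(p(x)). Computing each image: q(p(1)) = q(4) = 7, q(p(2)) = q(5) = 9, q(p(3)) = q(1) = 8, q(p(4)) = q(6) = 5, q(p(5)) = q(3) = 4, q(p(6)) = q(8) = 10, q(p(7)) = q(10) = 3, q(p(8)) = q(9) = 1, q(p(9)) = q(7) = 2, q(p(10)) = q(2) = 6.
Hence pq = [7 9 8 5 4 10 3 1 2 6].

7 9 8 5 4 10 3 1 2 6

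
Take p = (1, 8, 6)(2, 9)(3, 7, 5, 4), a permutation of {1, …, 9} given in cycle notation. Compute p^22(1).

1 lies in the 3-cycle (1, 8, 6).
Powers repeat with period 3 on this cycle, and 22 mod 3 = 1, so p^22(1) = p^1(1).
Advancing 1 step from 1: 1 → 8.

8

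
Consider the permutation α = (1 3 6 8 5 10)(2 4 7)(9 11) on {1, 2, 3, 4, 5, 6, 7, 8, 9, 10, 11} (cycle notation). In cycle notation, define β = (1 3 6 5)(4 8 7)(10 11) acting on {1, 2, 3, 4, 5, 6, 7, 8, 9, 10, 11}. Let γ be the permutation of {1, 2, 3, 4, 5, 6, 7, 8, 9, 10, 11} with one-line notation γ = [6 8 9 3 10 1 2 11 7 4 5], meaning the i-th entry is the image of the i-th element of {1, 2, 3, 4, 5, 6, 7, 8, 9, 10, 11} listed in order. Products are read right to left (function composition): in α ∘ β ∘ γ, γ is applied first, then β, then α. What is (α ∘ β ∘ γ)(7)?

4

(α ∘ β ∘ γ)(7) = α(β(γ(7))). γ(7) = 2, then β(2) = 2, then α(2) = 4, so the result is 4.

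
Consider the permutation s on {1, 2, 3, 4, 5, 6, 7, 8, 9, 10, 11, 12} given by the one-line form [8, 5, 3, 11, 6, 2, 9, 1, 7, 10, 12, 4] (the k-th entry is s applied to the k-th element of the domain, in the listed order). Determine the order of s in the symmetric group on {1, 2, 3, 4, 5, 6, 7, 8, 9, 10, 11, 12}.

6

The disjoint-cycle form of s has cycle lengths 3, 3, 2, 2, 1, 1.
The order is lcm(3, 3, 2, 2) = 6.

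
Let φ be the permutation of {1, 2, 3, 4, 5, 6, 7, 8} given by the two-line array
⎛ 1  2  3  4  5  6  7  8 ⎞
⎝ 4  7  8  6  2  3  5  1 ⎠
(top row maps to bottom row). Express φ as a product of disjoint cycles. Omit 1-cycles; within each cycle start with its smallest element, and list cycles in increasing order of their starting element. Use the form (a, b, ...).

(1, 4, 6, 3, 8)(2, 7, 5)

From 1: 1 → 4 → 6 → 3 → 8 → 1, closing the cycle (1, 4, 6, 3, 8).
Repeating from the next unused element and collecting all non-trivial cycles gives (1, 4, 6, 3, 8)(2, 7, 5).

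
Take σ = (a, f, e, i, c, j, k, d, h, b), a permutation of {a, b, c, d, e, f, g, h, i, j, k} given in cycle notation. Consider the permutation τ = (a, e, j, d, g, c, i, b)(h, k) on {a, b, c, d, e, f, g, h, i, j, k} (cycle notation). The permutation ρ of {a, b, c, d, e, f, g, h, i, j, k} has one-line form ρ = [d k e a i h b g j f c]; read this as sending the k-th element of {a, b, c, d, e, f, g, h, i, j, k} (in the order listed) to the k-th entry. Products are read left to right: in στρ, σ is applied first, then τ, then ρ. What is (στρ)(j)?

g

Chase j: σ(j) = k; τ(k) = h; ρ(h) = g. Hence (στρ)(j) = g.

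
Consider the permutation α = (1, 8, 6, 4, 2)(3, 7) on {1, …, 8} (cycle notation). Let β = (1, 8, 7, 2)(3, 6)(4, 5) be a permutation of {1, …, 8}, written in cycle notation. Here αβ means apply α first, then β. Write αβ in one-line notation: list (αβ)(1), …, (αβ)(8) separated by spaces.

7 8 2 1 4 5 6 3

Chase each element through α then β: 1 → 8 → 7; 2 → 1 → 8; 3 → 7 → 2; 4 → 2 → 1; 5 → 5 → 4; 6 → 4 → 5; 7 → 3 → 6; 8 → 6 → 3.
So αβ in one-line form is 7 8 2 1 4 5 6 3.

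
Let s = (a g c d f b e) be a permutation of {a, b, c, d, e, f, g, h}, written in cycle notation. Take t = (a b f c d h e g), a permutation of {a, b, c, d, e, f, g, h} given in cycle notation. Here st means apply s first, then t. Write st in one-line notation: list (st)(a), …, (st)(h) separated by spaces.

Chase each element through s then t: a → g → a; b → e → g; c → d → h; d → f → c; e → a → b; f → b → f; g → c → d; h → h → e.
Collecting the images, st = [a g h c b f d e].

a g h c b f d e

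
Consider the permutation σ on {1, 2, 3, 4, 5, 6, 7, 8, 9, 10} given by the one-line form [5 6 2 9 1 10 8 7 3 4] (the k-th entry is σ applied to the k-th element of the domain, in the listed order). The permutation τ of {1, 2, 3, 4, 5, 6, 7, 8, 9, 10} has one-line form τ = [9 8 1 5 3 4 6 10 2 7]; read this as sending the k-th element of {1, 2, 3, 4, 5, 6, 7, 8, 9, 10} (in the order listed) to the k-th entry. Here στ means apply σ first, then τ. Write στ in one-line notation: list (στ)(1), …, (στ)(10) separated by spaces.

3 4 8 2 9 7 10 6 1 5

For each element, apply σ then τ: 1 → 5 → 3; 2 → 6 → 4; 3 → 2 → 8; 4 → 9 → 2; 5 → 1 → 9; 6 → 10 → 7; 7 → 8 → 10; 8 → 7 → 6; 9 → 3 → 1; 10 → 4 → 5.
So στ in one-line form is 3 4 8 2 9 7 10 6 1 5.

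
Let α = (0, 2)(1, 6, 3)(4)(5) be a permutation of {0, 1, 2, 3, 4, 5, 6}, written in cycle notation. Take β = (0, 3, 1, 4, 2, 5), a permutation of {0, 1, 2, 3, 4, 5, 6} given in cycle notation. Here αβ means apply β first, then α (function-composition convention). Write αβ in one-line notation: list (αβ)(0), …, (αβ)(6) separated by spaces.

(αβ)(x) = α(β(x)). Computing each image: α(β(0)) = α(3) = 1, α(β(1)) = α(4) = 4, α(β(2)) = α(5) = 5, α(β(3)) = α(1) = 6, α(β(4)) = α(2) = 0, α(β(5)) = α(0) = 2, α(β(6)) = α(6) = 3.
Hence αβ = [1 4 5 6 0 2 3].

1 4 5 6 0 2 3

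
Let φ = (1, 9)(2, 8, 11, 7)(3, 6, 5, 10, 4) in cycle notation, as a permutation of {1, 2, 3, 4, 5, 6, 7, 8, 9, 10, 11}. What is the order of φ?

20

The disjoint cycles have lengths 5, 4, 2.
Since disjoint cycles commute, ord(φ) = lcm(5, 4, 2) = 20.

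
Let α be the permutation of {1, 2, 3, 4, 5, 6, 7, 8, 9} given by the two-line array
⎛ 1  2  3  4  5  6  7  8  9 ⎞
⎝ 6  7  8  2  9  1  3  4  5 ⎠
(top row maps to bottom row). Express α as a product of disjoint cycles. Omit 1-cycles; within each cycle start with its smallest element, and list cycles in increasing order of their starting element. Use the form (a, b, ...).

From 1: 1 → 6 → 1, closing the cycle (1, 6).
Continuing from each remaining unvisited element yields (1, 6)(2, 7, 3, 8, 4)(5, 9).

(1, 6)(2, 7, 3, 8, 4)(5, 9)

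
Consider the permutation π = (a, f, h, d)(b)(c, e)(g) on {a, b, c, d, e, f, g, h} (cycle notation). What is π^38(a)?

h

a lies in the 4-cycle (a, f, h, d).
On a 4-cycle, π^4 is the identity, so π^38 = π^2 there (38 ≡ 2 mod 4).
Stepping 2 places around the cycle: a → f → h.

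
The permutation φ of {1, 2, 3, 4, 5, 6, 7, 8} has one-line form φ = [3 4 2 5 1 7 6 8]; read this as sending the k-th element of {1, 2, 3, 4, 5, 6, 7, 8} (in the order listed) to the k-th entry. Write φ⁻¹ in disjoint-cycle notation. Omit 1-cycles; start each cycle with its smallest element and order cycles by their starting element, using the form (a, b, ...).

The cycle decomposition of φ is (1, 3, 2, 4, 5)(6, 7).
The inverse reverses every cycle; in canonical form, φ⁻¹ = (1, 5, 4, 2, 3)(6, 7).

(1, 5, 4, 2, 3)(6, 7)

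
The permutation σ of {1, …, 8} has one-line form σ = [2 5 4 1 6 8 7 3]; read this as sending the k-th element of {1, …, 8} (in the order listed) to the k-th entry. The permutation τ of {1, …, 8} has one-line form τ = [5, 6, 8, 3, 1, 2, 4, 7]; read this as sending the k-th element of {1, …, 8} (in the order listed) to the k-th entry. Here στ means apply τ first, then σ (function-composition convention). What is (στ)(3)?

3

(στ)(3) = σ(τ(3)). τ(3) = 8, then σ(8) = 3. So (στ)(3) = 3.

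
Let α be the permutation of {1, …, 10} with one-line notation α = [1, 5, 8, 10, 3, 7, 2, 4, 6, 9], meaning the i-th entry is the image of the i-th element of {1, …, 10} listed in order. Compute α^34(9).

4

Tracing 9 → 6 → … returns to 9 after 9 steps, so 9 lies in a 9-cycle (2 5 3 8 4 10 9 6 7).
On a 9-cycle, α^9 is the identity, so α^34 = α^7 there (34 ≡ 7 mod 9).
Advancing 7 steps from 9: 9 → 6 → 7 → 2 → 5 → 3 → 8 → 4.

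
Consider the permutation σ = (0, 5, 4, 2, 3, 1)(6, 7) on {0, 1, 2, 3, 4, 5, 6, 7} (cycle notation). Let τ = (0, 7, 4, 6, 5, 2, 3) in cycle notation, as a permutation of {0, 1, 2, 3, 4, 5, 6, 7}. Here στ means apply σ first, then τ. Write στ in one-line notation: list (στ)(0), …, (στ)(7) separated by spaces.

Chase each element through σ then τ: 0 → 5 → 2; 1 → 0 → 7; 2 → 3 → 0; 3 → 1 → 1; 4 → 2 → 3; 5 → 4 → 6; 6 → 7 → 4; 7 → 6 → 5.
Collecting the images, στ = [2 7 0 1 3 6 4 5].

2 7 0 1 3 6 4 5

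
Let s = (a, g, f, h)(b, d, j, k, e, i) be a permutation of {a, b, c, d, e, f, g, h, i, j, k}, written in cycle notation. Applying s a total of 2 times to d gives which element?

k

d lies in the 6-cycle (b, d, j, k, e, i).
Advancing 2 steps from d: d → j → k.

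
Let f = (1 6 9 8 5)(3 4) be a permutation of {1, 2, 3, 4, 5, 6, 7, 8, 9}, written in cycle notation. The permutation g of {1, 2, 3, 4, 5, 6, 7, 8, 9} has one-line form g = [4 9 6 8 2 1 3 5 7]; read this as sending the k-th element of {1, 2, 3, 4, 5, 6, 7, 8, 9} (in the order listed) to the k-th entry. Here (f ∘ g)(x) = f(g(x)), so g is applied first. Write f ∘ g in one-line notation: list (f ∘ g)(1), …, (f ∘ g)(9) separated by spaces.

For each element, apply g then f: 1 → 4 → 3; 2 → 9 → 8; 3 → 6 → 9; 4 → 8 → 5; 5 → 2 → 2; 6 → 1 → 6; 7 → 3 → 4; 8 → 5 → 1; 9 → 7 → 7.
Collecting the images, f ∘ g = [3 8 9 5 2 6 4 1 7].

3 8 9 5 2 6 4 1 7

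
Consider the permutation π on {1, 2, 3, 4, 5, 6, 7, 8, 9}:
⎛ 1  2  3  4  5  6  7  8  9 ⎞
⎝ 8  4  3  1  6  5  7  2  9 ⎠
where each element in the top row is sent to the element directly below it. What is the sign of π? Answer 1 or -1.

In disjoint-cycle form the cycle lengths are 4, 2, 1, 1, 1.
A cycle of length ℓ contributes ℓ−1 transpositions, so π is a product of 3 + 1 = 4 transpositions — even.

1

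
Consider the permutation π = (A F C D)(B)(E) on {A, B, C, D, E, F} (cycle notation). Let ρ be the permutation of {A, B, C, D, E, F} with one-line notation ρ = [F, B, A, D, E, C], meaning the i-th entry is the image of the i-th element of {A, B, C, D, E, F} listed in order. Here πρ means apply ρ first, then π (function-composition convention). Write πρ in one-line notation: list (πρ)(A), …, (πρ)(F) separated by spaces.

C B F A E D

For each element, apply ρ then π: A → F → C; B → B → B; C → A → F; D → D → A; E → E → E; F → C → D.
So πρ in one-line form is C B F A E D.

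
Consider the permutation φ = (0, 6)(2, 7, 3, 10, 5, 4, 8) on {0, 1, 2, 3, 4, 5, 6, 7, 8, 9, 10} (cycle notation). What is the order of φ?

14

The disjoint cycles have lengths 7, 2, 1, 1.
The order of φ is the least common multiple of its cycle lengths: lcm(7, 2) = 14.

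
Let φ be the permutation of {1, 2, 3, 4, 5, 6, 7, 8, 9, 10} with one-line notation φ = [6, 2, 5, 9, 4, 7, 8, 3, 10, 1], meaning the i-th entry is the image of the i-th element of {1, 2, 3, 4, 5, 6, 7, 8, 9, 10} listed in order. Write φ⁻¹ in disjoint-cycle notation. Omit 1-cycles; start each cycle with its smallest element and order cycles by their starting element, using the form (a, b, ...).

(1, 10, 9, 4, 5, 3, 8, 7, 6)

The cycle decomposition of φ is (1, 6, 7, 8, 3, 5, 4, 9, 10).
The inverse reverses every cycle; in canonical form, φ⁻¹ = (1, 10, 9, 4, 5, 3, 8, 7, 6).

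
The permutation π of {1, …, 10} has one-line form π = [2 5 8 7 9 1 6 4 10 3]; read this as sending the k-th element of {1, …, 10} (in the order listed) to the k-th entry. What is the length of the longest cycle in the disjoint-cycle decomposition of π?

10

Decomposing into disjoint cycles gives (1, 2, 5, 9, 10, 3, 8, 4, 7, 6); the longest has length 10.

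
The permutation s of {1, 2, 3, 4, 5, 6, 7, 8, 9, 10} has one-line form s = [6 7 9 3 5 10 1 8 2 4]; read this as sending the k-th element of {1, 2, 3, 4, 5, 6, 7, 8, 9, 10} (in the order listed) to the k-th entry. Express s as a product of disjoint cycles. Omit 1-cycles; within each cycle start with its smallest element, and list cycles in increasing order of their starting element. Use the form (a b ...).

(1 6 10 4 3 9 2 7)

Iterating s from 1 gives 1 → 6 → 10 → 4 → 3 → 9 → 2 → 7 → 1; that is the 8-cycle (1 6 10 4 3 9 2 7).
Continuing from each remaining unvisited element yields (1 6 10 4 3 9 2 7).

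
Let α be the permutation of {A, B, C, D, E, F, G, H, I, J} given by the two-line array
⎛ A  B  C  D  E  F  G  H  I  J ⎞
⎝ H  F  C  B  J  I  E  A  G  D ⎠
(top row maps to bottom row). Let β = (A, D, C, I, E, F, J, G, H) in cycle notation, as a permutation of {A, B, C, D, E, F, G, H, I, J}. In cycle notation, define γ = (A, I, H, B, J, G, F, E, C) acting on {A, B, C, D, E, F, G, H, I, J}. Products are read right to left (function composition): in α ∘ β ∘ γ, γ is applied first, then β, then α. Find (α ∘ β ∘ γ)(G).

(α ∘ β ∘ γ)(G) = α(β(γ(G))). γ(G) = F, then β(F) = J, then α(J) = D, so the result is D.

D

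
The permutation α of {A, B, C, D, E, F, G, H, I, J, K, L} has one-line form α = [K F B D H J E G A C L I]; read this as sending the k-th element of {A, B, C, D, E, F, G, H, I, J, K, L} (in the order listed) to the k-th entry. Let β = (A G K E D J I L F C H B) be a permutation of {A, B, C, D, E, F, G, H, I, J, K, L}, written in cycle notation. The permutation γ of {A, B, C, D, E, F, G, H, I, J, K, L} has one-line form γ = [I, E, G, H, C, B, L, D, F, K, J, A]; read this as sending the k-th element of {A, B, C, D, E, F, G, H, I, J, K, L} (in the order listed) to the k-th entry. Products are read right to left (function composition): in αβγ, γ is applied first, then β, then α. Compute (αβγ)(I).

Chase I: γ(I) = F; β(F) = C; α(C) = B. Hence (αβγ)(I) = B.

B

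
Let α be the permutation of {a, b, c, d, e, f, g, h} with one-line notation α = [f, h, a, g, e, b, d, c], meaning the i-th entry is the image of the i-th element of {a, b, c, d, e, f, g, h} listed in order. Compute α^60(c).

Tracing c → a → … returns to c after 5 steps, so c lies in a 5-cycle (a, f, b, h, c).
Powers repeat with period 5 on this cycle, and 60 mod 5 = 0, so α^60(c) = α^0(c).
So α^60(c) = c.

c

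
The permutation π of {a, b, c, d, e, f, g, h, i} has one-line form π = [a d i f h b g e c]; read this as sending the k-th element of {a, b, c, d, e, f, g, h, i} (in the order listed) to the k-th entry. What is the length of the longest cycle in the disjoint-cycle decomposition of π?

3

Decomposing into disjoint cycles gives (b d f)(c i)(e h); the longest has length 3.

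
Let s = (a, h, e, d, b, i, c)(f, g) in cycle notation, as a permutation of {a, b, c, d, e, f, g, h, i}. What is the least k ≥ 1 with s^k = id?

The disjoint cycles have lengths 7, 2.
Since disjoint cycles commute, ord(s) = lcm(7, 2) = 14.

14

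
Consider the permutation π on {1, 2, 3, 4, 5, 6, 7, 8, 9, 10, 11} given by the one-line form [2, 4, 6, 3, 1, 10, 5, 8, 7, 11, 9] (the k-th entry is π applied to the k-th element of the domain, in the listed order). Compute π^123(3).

11

Tracing 3 → 6 → … returns to 3 after 10 steps, so 3 lies in a 10-cycle (1 2 4 3 6 10 11 9 7 5).
On a 10-cycle, π^10 is the identity, so π^123 = π^3 there (123 ≡ 3 mod 10).
Stepping 3 places around the cycle: 3 → 6 → 10 → 11.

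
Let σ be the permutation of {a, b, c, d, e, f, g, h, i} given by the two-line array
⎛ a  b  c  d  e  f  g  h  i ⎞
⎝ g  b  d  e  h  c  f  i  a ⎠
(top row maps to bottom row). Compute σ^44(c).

Tracing c → d → … returns to c after 8 steps, so c lies in an 8-cycle (a g f c d e h i).
Powers repeat with period 8 on this cycle, and 44 mod 8 = 4, so σ^44(c) = σ^4(c).
Advancing 4 steps from c: c → d → e → h → i.

i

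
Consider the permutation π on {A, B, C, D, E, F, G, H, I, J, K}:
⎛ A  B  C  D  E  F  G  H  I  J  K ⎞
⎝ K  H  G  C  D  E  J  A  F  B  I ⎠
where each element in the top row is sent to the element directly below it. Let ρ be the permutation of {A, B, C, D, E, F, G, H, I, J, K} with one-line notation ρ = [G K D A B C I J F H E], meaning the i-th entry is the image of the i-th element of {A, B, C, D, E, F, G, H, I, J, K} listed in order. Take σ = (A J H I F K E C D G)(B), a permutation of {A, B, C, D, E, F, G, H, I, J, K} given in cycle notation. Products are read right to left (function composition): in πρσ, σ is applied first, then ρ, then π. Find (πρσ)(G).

Chase G: σ(G) = A; ρ(A) = G; π(G) = J. Hence (πρσ)(G) = J.

J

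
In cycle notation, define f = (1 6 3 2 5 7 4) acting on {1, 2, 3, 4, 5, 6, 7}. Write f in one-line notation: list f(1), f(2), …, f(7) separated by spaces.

6 5 2 1 7 3 4

Reading each image from the cycles: 1↦6, 2↦5, 3↦2, 4↦1, 5↦7, 6↦3, 7↦4.
Listing these in domain order gives 6 5 2 1 7 3 4.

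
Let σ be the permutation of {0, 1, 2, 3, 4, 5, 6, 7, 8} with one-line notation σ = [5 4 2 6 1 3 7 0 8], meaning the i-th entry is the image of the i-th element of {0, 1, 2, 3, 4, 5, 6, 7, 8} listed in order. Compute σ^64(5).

Tracing 5 → 3 → … returns to 5 after 5 steps, so 5 lies in a 5-cycle (0 5 3 6 7).
On a 5-cycle, σ^5 is the identity, so σ^64 = σ^4 there (64 ≡ 4 mod 5).
Stepping 4 places around the cycle: 5 → 3 → 6 → 7 → 0.

0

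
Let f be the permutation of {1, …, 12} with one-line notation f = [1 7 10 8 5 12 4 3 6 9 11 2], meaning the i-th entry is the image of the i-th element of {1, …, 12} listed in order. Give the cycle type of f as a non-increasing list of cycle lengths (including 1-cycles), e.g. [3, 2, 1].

[9, 1, 1, 1]

The disjoint cycles are (1)(2, 7, 4, 8, 3, 10, 9, 6, 12)(5)(11), with lengths 9, 1, 1, 1 in non-increasing order.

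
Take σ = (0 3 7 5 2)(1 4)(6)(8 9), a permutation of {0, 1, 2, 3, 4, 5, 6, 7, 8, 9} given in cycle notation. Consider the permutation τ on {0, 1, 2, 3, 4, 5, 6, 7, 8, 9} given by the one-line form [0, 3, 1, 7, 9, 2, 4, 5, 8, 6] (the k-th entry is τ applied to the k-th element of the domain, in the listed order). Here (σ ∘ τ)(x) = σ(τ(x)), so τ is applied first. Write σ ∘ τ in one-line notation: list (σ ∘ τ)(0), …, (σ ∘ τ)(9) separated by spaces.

3 7 4 5 8 0 1 2 9 6

(σ ∘ τ)(x) = σ(τ(x)). Computing each image: σ(τ(0)) = σ(0) = 3, σ(τ(1)) = σ(3) = 7, σ(τ(2)) = σ(1) = 4, σ(τ(3)) = σ(7) = 5, σ(τ(4)) = σ(9) = 8, σ(τ(5)) = σ(2) = 0, σ(τ(6)) = σ(4) = 1, σ(τ(7)) = σ(5) = 2, σ(τ(8)) = σ(8) = 9, σ(τ(9)) = σ(6) = 6.
Hence σ ∘ τ = [3 7 4 5 8 0 1 2 9 6].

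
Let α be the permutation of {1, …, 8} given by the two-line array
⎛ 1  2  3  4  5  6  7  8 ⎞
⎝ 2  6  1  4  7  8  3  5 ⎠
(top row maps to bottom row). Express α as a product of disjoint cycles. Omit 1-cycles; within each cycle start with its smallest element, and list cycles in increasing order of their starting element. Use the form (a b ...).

From 1: 1 → 2 → 6 → 8 → 5 → 7 → 3 → 1, closing the cycle (1 2 6 8 5 7 3).
Repeating from the next unused element and collecting all non-trivial cycles gives (1 2 6 8 5 7 3).

(1 2 6 8 5 7 3)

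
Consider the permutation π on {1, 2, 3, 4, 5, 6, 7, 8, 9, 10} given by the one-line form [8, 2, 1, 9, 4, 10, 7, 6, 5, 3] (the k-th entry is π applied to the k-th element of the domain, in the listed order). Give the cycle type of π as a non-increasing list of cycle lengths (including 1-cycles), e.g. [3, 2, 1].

The disjoint cycles are (1 8 6 10 3)(2)(4 9 5)(7), with lengths 5, 3, 1, 1 in non-increasing order.

[5, 3, 1, 1]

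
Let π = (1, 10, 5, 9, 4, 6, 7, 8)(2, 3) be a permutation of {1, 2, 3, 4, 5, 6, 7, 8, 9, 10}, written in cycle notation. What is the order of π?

The disjoint cycles have lengths 8, 2.
The order is lcm(8, 2) = 8.

8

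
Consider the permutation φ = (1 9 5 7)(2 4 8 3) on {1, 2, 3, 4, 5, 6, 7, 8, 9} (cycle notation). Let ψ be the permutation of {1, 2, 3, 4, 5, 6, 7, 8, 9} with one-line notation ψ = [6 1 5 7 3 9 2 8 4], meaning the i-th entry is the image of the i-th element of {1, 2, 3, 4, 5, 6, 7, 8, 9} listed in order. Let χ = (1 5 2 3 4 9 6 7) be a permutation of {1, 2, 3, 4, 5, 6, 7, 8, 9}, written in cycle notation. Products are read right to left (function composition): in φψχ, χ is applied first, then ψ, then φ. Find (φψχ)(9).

5

Chase 9: χ(9) = 6; ψ(6) = 9; φ(9) = 5. Hence (φψχ)(9) = 5.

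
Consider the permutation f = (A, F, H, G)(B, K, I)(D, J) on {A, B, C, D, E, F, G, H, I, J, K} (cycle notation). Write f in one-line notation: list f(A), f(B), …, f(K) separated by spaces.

Image by image: A→F, B→K, C→C, D→J, E→E, F→H, G→A, H→G, I→B, J→D, K→I.
So the one-line form is F K C J E H A G B D I.

F K C J E H A G B D I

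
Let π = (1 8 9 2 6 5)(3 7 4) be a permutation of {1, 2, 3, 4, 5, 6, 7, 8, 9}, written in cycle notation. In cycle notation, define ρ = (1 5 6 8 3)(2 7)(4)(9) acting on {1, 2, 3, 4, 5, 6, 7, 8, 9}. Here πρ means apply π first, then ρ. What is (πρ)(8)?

9

π(8) = 9, then ρ(9) = 9; composing gives (πρ)(8) = 9.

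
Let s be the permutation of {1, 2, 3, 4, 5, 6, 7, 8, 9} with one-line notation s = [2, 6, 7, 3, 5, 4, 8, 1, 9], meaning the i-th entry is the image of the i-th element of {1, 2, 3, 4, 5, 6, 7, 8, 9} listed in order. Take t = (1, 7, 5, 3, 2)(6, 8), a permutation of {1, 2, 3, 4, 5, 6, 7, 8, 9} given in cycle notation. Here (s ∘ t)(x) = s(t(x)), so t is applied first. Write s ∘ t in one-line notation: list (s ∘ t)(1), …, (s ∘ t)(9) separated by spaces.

For each element, apply t then s: 1 → 7 → 8; 2 → 1 → 2; 3 → 2 → 6; 4 → 4 → 3; 5 → 3 → 7; 6 → 8 → 1; 7 → 5 → 5; 8 → 6 → 4; 9 → 9 → 9.
So s ∘ t in one-line form is 8 2 6 3 7 1 5 4 9.

8 2 6 3 7 1 5 4 9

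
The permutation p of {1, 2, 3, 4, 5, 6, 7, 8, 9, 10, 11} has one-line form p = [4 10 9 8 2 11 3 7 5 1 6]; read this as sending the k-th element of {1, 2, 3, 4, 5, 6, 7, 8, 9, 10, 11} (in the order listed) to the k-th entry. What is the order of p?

18

Decomposing into disjoint cycles gives cycle lengths 9, 2.
Since disjoint cycles commute, ord(p) = lcm(9, 2) = 18.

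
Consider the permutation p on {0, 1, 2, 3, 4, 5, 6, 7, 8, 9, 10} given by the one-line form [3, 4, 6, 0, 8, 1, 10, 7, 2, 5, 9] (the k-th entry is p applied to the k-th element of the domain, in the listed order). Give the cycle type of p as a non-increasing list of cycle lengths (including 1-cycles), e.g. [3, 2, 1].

The disjoint cycles are (0 3)(1 4 8 2 6 10 9 5)(7), with lengths 8, 2, 1 in non-increasing order.

[8, 2, 1]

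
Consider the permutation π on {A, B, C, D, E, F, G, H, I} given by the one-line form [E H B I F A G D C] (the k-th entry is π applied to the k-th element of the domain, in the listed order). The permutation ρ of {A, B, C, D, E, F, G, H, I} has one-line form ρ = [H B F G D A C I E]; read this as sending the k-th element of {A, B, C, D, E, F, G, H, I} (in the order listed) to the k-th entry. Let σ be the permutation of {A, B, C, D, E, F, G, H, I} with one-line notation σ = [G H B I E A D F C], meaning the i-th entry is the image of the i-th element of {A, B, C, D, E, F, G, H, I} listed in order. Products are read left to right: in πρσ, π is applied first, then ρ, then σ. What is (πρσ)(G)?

B

Apply the permutations in order: π(G) = G, then ρ(G) = C, then σ(C) = B. So (πρσ)(G) = B.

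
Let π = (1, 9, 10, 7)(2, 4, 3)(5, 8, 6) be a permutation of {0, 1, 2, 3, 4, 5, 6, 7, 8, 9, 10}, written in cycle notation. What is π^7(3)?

3 lies in the 3-cycle (2, 4, 3).
Powers repeat with period 3 on this cycle, and 7 mod 3 = 1, so π^7(3) = π^1(3).
Advancing 1 step from 3: 3 → 2.

2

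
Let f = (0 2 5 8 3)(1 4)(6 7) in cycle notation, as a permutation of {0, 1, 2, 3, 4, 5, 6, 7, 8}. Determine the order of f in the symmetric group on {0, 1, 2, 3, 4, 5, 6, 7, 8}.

The cycle type of f is (5, 2, 2).
The order of f is the least common multiple of its cycle lengths: lcm(5, 2, 2) = 10.

10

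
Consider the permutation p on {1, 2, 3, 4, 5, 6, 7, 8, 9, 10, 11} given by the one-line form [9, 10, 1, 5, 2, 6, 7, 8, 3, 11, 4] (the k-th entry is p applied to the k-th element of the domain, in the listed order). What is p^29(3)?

Tracing 3 → 1 → … returns to 3 after 3 steps, so 3 lies in a 3-cycle (1, 9, 3).
Powers repeat with period 3 on this cycle, and 29 mod 3 = 2, so p^29(3) = p^2(3).
Advancing 2 steps from 3: 3 → 1 → 9.

9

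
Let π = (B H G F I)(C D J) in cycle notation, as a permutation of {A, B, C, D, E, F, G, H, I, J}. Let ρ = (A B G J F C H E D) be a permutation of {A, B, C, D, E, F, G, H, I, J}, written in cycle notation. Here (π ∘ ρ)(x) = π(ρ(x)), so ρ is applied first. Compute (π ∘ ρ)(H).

E

First apply ρ: ρ(H) = E, then π(E) = E. Thus (π ∘ ρ)(H) = E.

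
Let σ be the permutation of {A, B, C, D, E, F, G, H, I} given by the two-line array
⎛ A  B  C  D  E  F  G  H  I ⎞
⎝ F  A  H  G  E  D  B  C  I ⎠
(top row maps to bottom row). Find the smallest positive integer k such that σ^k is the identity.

10

Decomposing into disjoint cycles gives cycle lengths 5, 2, 1, 1.
The order of σ is the least common multiple of its cycle lengths: lcm(5, 2) = 10.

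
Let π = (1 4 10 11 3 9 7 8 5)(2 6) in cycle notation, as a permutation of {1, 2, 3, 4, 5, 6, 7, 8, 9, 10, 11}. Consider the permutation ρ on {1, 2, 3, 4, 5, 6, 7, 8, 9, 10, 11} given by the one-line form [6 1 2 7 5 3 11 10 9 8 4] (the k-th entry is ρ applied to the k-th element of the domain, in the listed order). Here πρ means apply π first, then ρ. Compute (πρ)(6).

First apply π: π(6) = 2, then ρ(2) = 1. Thus (πρ)(6) = 1.

1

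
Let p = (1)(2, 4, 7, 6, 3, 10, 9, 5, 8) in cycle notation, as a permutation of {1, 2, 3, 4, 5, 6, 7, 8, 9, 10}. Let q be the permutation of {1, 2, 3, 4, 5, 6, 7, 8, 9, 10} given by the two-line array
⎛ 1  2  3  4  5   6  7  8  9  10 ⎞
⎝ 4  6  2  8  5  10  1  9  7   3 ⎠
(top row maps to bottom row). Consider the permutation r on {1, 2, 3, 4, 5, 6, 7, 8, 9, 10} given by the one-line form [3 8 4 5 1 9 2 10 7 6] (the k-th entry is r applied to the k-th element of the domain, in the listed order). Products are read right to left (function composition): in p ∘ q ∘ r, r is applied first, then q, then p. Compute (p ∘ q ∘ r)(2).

5

Apply the permutations in order: r(2) = 8, then q(8) = 9, then p(9) = 5. So (p ∘ q ∘ r)(2) = 5.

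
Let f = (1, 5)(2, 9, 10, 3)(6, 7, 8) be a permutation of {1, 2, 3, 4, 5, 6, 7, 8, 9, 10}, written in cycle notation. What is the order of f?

12

The cycle type of f is (4, 3, 2, 1).
Since disjoint cycles commute, ord(f) = lcm(4, 3, 2) = 12.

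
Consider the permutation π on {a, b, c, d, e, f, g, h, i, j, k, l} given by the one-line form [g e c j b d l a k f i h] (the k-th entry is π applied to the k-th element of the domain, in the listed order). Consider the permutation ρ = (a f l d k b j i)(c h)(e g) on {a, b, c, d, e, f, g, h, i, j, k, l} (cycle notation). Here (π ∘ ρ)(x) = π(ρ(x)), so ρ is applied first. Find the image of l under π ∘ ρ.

j

ρ(l) = d, then π(d) = j; composing gives (π ∘ ρ)(l) = j.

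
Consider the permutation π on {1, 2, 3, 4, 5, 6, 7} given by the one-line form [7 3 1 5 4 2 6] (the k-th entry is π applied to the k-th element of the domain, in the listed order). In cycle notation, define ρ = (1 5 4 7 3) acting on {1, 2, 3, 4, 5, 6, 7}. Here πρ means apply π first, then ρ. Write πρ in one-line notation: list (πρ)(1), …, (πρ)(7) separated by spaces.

For each element, apply π then ρ: 1 → 7 → 3; 2 → 3 → 1; 3 → 1 → 5; 4 → 5 → 4; 5 → 4 → 7; 6 → 2 → 2; 7 → 6 → 6.
So πρ in one-line form is 3 1 5 4 7 2 6.

3 1 5 4 7 2 6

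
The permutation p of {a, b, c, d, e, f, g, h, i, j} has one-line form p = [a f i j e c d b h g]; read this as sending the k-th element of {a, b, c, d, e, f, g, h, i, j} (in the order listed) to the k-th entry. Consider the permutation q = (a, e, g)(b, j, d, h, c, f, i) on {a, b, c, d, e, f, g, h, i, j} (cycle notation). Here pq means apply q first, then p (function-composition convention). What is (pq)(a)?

e

q(a) = e, then p(e) = e; composing gives (pq)(a) = e.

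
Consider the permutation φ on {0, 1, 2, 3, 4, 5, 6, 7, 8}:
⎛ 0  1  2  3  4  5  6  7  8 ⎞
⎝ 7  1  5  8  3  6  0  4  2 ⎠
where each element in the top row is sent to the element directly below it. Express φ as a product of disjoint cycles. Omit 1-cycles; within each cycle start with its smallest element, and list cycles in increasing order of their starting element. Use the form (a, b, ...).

(0, 7, 4, 3, 8, 2, 5, 6)

Start at 0 and follow images: 0 → 7 → 4 → 3 → 8 → 2 → 5 → 6 → 0, giving the cycle (0, 7, 4, 3, 8, 2, 5, 6).
Continuing from each remaining unvisited element yields (0, 7, 4, 3, 8, 2, 5, 6).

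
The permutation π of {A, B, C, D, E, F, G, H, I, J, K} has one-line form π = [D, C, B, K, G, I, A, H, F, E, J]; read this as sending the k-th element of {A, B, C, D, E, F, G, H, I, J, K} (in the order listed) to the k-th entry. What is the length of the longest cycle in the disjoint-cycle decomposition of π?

6

Decomposing into disjoint cycles gives (A, D, K, J, E, G)(B, C)(F, I); the longest has length 6.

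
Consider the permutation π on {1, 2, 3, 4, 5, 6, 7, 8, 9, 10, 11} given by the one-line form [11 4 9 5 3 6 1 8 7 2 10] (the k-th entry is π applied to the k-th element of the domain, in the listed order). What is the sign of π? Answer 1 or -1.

In disjoint-cycle form the cycle lengths are 9, 1, 1.
A cycle of length ℓ contributes ℓ−1 transpositions, so π is a product of 8 transpositions — even.

1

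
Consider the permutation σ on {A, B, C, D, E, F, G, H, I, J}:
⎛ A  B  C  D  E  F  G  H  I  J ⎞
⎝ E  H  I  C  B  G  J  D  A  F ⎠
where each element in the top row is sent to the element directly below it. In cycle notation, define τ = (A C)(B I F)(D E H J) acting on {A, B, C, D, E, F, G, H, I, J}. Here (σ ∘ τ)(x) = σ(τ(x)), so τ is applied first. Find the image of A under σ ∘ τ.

I

First apply τ: τ(A) = C, then σ(C) = I. Thus (σ ∘ τ)(A) = I.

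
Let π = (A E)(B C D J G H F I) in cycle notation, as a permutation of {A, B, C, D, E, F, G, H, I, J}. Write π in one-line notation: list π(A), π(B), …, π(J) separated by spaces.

Reading each image from the cycles: A↦E, B↦C, C↦D, D↦J, E↦A, F↦I, G↦H, H↦F, I↦B, J↦G.
So the one-line form is E C D J A I H F B G.

E C D J A I H F B G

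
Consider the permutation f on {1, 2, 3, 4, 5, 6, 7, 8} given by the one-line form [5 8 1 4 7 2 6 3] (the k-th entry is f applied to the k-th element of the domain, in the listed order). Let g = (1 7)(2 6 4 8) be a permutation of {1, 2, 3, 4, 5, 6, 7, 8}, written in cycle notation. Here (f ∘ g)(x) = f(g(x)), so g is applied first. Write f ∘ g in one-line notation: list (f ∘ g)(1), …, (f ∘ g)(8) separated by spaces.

6 2 1 3 7 4 5 8

(f ∘ g)(x) = f(g(x)). Computing each image: f(g(1)) = f(7) = 6, f(g(2)) = f(6) = 2, f(g(3)) = f(3) = 1, f(g(4)) = f(8) = 3, f(g(5)) = f(5) = 7, f(g(6)) = f(4) = 4, f(g(7)) = f(1) = 5, f(g(8)) = f(2) = 8.
Hence f ∘ g = [6 2 1 3 7 4 5 8].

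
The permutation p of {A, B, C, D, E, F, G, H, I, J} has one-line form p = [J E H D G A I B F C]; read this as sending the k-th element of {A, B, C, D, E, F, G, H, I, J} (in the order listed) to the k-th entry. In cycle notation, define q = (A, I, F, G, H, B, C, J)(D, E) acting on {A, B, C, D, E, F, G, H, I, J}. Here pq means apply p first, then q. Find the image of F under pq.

(pq)(F) = q(p(F)). p(F) = A, then q(A) = I. So (pq)(F) = I.

I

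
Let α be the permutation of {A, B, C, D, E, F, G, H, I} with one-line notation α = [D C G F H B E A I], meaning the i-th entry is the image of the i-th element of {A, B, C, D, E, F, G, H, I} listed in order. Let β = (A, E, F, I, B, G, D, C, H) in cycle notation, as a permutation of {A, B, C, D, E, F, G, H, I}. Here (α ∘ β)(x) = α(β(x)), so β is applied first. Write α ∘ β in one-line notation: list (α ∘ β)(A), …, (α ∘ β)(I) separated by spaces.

For each element, apply β then α: A → E → H; B → G → E; C → H → A; D → C → G; E → F → B; F → I → I; G → D → F; H → A → D; I → B → C.
Collecting the images, α ∘ β = [H E A G B I F D C].

H E A G B I F D C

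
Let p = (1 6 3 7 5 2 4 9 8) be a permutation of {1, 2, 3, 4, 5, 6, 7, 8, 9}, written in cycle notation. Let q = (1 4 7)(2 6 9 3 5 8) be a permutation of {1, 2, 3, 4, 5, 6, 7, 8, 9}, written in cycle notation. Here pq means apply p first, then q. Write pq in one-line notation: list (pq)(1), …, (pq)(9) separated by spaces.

9 7 1 3 6 5 8 4 2

Chase each element through p then q: 1 → 6 → 9; 2 → 4 → 7; 3 → 7 → 1; 4 → 9 → 3; 5 → 2 → 6; 6 → 3 → 5; 7 → 5 → 8; 8 → 1 → 4; 9 → 8 → 2.
So pq in one-line form is 9 7 1 3 6 5 8 4 2.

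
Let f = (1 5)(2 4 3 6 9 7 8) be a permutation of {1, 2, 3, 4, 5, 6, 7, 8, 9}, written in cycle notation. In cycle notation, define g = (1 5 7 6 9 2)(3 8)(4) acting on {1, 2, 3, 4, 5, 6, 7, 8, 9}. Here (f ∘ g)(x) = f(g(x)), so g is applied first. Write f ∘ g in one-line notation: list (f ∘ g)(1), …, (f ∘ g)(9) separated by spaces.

1 5 2 3 8 7 9 6 4

For each element, apply g then f: 1 → 5 → 1; 2 → 1 → 5; 3 → 8 → 2; 4 → 4 → 3; 5 → 7 → 8; 6 → 9 → 7; 7 → 6 → 9; 8 → 3 → 6; 9 → 2 → 4.
So f ∘ g in one-line form is 1 5 2 3 8 7 9 6 4.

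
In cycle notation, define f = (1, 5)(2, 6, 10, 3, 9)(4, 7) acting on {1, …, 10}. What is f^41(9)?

2

9 lies in the 5-cycle (2, 6, 10, 3, 9).
On a 5-cycle, f^5 is the identity, so f^41 = f^1 there (41 ≡ 1 mod 5).
Stepping 1 place around the cycle: 9 → 2.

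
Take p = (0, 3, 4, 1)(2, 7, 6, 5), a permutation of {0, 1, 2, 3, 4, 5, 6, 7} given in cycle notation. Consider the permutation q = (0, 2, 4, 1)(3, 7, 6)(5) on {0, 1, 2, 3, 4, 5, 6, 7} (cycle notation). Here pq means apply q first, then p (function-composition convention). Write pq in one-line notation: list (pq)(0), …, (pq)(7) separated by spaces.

7 3 1 6 0 2 4 5

(pq)(x) = p(q(x)). Computing each image: p(q(0)) = p(2) = 7, p(q(1)) = p(0) = 3, p(q(2)) = p(4) = 1, p(q(3)) = p(7) = 6, p(q(4)) = p(1) = 0, p(q(5)) = p(5) = 2, p(q(6)) = p(3) = 4, p(q(7)) = p(6) = 5.
Hence pq = [7 3 1 6 0 2 4 5].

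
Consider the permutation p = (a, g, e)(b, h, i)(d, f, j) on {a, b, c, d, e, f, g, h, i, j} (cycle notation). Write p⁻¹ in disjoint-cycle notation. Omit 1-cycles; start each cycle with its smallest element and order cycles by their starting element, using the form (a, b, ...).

(a, e, g)(b, i, h)(d, j, f)

The inverse reverses each cycle.
After reversing and putting each cycle's least element first, p⁻¹ = (a, e, g)(b, i, h)(d, j, f).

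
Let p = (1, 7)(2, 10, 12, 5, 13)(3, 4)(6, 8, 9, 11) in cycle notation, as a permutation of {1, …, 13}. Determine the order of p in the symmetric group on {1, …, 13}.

The cycle type of p is (5, 4, 2, 2).
Since disjoint cycles commute, ord(p) = lcm(5, 4, 2, 2) = 20.

20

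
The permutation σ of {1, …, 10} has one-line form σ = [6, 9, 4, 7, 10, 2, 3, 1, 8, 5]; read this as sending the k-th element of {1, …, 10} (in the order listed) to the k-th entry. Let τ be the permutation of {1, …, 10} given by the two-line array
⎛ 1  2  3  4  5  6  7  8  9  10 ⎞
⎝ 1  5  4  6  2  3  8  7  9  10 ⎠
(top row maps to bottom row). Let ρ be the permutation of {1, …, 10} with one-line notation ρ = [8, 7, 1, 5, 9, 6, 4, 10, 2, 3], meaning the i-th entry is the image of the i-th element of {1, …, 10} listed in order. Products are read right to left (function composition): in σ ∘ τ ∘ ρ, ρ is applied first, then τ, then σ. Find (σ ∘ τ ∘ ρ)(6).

4

Chase 6: ρ(6) = 6; τ(6) = 3; σ(3) = 4. Hence (σ ∘ τ ∘ ρ)(6) = 4.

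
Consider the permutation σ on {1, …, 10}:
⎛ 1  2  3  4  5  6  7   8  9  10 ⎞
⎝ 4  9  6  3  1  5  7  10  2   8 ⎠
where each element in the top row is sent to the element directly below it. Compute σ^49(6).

3

Tracing 6 → 5 → … returns to 6 after 5 steps, so 6 lies in a 5-cycle (1 4 3 6 5).
On a 5-cycle, σ^5 is the identity, so σ^49 = σ^4 there (49 ≡ 4 mod 5).
Advancing 4 steps from 6: 6 → 5 → 1 → 4 → 3.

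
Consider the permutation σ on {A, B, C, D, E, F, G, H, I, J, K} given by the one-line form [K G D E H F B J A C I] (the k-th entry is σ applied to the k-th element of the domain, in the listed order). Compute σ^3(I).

I

Tracing I → A → … returns to I after 3 steps, so I lies in a 3-cycle (A K I).
Powers repeat with period 3 on this cycle, and 3 mod 3 = 0, so σ^3(I) = σ^0(I).
So σ^3(I) = I.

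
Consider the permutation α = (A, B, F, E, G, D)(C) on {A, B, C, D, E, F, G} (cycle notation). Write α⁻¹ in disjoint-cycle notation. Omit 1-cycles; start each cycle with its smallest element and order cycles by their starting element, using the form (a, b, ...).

Inverting a permutation written in cycle notation just reverses the order within every cycle.
After reversing and putting each cycle's least element first, α⁻¹ = (A, D, G, E, F, B).

(A, D, G, E, F, B)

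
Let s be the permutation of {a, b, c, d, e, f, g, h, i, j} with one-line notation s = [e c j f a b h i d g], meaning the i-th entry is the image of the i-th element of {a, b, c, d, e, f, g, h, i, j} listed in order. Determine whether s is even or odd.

even

In disjoint-cycle form the cycle lengths are 8, 2.
A cycle of length ℓ contributes ℓ−1 transpositions, so s is a product of 7 + 1 = 8 transpositions — even.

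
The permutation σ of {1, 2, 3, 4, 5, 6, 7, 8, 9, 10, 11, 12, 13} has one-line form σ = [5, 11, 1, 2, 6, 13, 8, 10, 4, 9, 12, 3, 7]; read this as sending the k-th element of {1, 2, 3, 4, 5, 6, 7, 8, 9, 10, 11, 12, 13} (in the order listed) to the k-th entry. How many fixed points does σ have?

No element satisfies σ(x) = x, so there are 0 fixed points.

0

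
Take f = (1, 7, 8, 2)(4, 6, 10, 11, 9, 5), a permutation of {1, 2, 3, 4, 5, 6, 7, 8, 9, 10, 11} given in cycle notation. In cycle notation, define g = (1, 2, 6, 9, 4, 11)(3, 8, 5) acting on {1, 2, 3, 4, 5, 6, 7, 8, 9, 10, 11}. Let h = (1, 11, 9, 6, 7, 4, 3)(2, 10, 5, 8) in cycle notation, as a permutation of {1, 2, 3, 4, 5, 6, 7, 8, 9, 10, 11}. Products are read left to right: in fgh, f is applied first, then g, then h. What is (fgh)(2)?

10

Apply the permutations in order: f(2) = 1, then g(1) = 2, then h(2) = 10. So (fgh)(2) = 10.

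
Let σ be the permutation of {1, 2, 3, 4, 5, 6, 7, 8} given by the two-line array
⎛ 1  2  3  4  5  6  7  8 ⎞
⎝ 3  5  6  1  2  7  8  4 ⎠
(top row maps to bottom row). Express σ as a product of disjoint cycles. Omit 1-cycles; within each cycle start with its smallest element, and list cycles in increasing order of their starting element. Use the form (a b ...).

(1 3 6 7 8 4)(2 5)

Iterating σ from 1 gives 1 → 3 → 6 → 7 → 8 → 4 → 1; that is the 6-cycle (1 3 6 7 8 4).
Continuing from each remaining unvisited element yields (1 3 6 7 8 4)(2 5).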